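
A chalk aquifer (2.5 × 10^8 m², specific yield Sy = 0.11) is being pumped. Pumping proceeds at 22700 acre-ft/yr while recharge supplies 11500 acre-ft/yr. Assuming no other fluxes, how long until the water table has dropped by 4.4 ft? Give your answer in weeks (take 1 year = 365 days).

Δh = 4.4 ft = 1.341 m
ΔV = Sy × A × Δh = 0.11 × 2.5 × 10^8 × 1.341 = 3.688 × 10^7 m³
Net withdrawal = 22700 − 11500 = 11200 acre-ft/yr = 37850 m³/d
t = ΔV / Q = 3.688 × 10^7 m³ / 37850 m³/d = 974.4 d
t = 974.4 d ≈ 139.2 weeks

t ≈ 139 weeks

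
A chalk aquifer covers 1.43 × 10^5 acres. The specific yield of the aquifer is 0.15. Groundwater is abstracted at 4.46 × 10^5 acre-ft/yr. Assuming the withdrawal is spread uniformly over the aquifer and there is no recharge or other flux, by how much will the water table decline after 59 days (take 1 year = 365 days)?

A = 1.43 × 10^5 acres = 5.787 × 10^8 m²
Q = 4.46 × 10^5 acre-ft/yr = 1.507 × 10^6 m³/d
ΔV = Q × t = 1.507 × 10^6 m³/d × 59 d = 8.893 × 10^7 m³
Δh = ΔV / (Sy × A) = 8.893 × 10^7 / (0.15 × 5.787 × 10^8) = 1.024 m

Δh ≈ 1.02 m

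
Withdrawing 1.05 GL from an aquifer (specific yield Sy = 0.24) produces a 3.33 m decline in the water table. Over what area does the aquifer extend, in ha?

ΔV = 1.05 GL = 1.05 × 10^6 m³
A = ΔV / (Sy × Δh) = 1.05 × 10^6 / (0.24 × 3.33) = 1.314 × 10^6 m²
A = 1.314 × 10^6 m² = 131.4 ha

A ≈ 131 ha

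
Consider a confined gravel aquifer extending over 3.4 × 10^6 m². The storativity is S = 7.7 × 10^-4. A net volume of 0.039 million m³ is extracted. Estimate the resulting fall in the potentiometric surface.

Δh ≈ 14.9 m

ΔV = 0.039 million m³ = 39000 m³
Δh = ΔV / (S × A) = 39000 m³ / (7.7 × 10^-4 × 3.4 × 10^6 m²) = 14.9 m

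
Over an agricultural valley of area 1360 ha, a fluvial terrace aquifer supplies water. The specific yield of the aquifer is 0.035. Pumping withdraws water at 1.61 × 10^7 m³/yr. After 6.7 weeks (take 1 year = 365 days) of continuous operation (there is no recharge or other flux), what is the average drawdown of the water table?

Δh ≈ 4.35 m

A = 1360 ha = 1.36 × 10^7 m²
Q = 1.61 × 10^7 m³/yr = 44110 m³/d
t = 6.7 weeks = 46.9 d
ΔV = Q × t = 44110 m³/d × 46.9 d = 2.069 × 10^6 m³
Δh = ΔV / (Sy × A) = 2.069 × 10^6 / (0.035 × 1.36 × 10^7) = 4.346 m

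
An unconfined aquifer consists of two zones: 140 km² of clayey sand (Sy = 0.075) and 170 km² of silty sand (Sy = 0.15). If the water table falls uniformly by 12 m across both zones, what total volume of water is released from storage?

A₁ = 140 km² = 1.4 × 10^8 m²; A₂ = 170 km² = 1.7 × 10^8 m²
ΔV₁ = 0.075 × 1.4 × 10^8 × 12 = 1.26 × 10^8 m³
ΔV₂ = 0.15 × 1.7 × 10^8 × 12 = 3.06 × 10^8 m³
ΔV = ΔV₁ + ΔV₂ = 4.32 × 10^8 m³

ΔV ≈ 4.32 × 10^8 m³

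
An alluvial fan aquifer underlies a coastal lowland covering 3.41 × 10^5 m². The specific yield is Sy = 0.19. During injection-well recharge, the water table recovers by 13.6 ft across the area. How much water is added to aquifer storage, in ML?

Δh = 13.6 ft = 4.145 m
ΔV = Sy × A × Δh = 0.19 × 3.41 × 10^5 m² × 4.145 m = 2.686 × 10^5 m³
ΔV = 2.686 × 10^5 m³ = 268.6 ML

ΔV ≈ 269 ML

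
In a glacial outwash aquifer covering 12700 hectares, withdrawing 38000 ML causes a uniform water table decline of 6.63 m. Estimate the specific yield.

A = 12700 hectares = 1.27 × 10^8 m²
ΔV = 38000 ML = 3.8 × 10^7 m³
Sy = ΔV / (A × Δh) = 3.8 × 10^7 m³ / (1.27 × 10^8 m² × 6.63 m) = 0.04513

Sy ≈ 0.045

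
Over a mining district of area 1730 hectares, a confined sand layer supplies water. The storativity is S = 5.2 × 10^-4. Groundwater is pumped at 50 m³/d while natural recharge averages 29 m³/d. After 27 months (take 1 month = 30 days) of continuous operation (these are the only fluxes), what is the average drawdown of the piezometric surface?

Δh ≈ 1.89 m

A = 1730 hectares = 1.73 × 10^7 m²
Net abstraction = 50 − 29 = 21 m³/d
t = 27 months = 810 d
ΔV = Q × t = 21 m³/d × 810 d = 17010 m³
Δh = ΔV / (S × A) = 17010 / (5.2 × 10^-4 × 1.73 × 10^7) = 1.891 m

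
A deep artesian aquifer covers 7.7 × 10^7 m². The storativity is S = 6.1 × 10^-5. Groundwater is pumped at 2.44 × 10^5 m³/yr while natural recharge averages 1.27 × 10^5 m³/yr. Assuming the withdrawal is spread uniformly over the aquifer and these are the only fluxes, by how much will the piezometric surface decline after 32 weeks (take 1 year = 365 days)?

Δh ≈ 15.3 m

Net abstraction = 2.44 × 10^5 − 1.27 × 10^5 = 1.17 × 10^5 m³/yr
Q_net = 1.17 × 10^5 m³/yr = 320.5 m³/d
t = 32 weeks = 224 d
ΔV = Q × t = 320.5 m³/d × 224 d = 71800 m³
Δh = ΔV / (S × A) = 71800 / (6.1 × 10^-5 × 7.7 × 10^7) = 15.29 m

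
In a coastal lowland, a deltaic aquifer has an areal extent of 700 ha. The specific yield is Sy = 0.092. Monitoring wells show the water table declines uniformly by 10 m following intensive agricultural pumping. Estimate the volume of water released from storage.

ΔV ≈ 6.44 × 10^6 m³

A = 700 ha = 7 × 10^6 m²
ΔV = Sy × A × Δh = 0.092 × 7 × 10^6 m² × 10 m = 6.44 × 10^6 m³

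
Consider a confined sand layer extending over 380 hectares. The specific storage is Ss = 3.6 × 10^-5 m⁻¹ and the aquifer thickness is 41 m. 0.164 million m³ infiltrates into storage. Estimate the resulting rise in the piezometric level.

S = Ss × b = 3.6 × 10^-5 m⁻¹ × 41 m = 1.476 × 10^-3
A = 380 hectares = 3.8 × 10^6 m²
ΔV = 0.164 million m³ = 1.64 × 10^5 m³
Δh = ΔV / (S × A) = 1.64 × 10^5 m³ / (0.001476 × 3.8 × 10^6 m²) = 29.24 m

Δh ≈ 29.2 m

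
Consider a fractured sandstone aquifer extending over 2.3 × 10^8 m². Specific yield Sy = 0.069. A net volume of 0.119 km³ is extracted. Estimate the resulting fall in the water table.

ΔV = 0.119 km³ = 1.19 × 10^8 m³
Δh = ΔV / (Sy × A) = 1.19 × 10^8 m³ / (0.069 × 2.3 × 10^8 m²) = 7.498 m

Δh ≈ 7.5 m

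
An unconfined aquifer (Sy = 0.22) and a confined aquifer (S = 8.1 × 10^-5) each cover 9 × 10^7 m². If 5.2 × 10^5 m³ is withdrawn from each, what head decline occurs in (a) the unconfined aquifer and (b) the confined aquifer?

Unconfined: Δh_u = ΔV/(Sy·A) = 5.2 × 10^5/(0.22 × 9 × 10^7) = 0.02626 m
Confined: Δh_c = ΔV/(S·A) = 5.2 × 10^5/(8.1 × 10^-5 × 9 × 10^7) = 71.33 m

Δh_u ≈ 0.0263 m; Δh_c ≈ 71.3 m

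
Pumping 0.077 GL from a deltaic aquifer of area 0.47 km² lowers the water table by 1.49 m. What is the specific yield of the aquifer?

Sy ≈ 0.11

A = 0.47 km² = 4.7 × 10^5 m²
ΔV = 0.077 GL = 77000 m³
Sy = ΔV / (A × Δh) = 77000 m³ / (4.7 × 10^5 m² × 1.49 m) = 0.11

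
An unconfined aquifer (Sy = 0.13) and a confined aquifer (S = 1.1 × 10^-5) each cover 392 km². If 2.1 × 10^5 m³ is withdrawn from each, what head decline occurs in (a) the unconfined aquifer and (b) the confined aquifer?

A = 392 km² = 3.92 × 10^8 m²
Unconfined: Δh_u = ΔV/(Sy·A) = 2.1 × 10^5/(0.13 × 3.92 × 10^8) = 0.004121 m
Confined: Δh_c = ΔV/(S·A) = 2.1 × 10^5/(1.1 × 10^-5 × 3.92 × 10^8) = 48.7 m

Δh_u ≈ 0.00412 m; Δh_c ≈ 48.7 m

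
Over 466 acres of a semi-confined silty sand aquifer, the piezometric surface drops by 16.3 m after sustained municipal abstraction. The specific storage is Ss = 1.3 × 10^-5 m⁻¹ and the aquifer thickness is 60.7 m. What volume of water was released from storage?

S = Ss × b = 1.3 × 10^-5 m⁻¹ × 60.7 m = 7.891 × 10^-4
A = 466 acres = 1.886 × 10^6 m²
ΔV = S × A × Δh = 7.891 × 10^-4 × 1.886 × 10^6 m² × 16.3 m = 24260 m³

ΔV ≈ 24300 m³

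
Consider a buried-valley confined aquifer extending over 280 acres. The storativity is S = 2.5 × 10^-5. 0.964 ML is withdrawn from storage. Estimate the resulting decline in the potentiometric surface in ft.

A = 280 acres = 1.133 × 10^6 m²
ΔV = 0.964 ML = 964 m³
Δh = ΔV / (S × A) = 964 m³ / (2.5 × 10^-5 × 1.133 × 10^6 m²) = 34.03 m
Δh = 34.03 m = 111.6 ft

Δh ≈ 112 ft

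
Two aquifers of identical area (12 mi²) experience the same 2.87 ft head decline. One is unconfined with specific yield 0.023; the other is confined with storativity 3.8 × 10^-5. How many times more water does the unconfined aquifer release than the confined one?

A = 12 mi² = 3.108 × 10^7 m²
Δh = 2.87 ft = 0.8748 m
Unconfined: ΔV_u = Sy × A × Δh = 0.023 × 3.108 × 10^7 × 0.8748 = 6.253 × 10^5 m³
Confined: ΔV_c = S × A × Δh = 3.8 × 10^-5 × 3.108 × 10^7 × 0.8748 = 1033 m³
Ratio = ΔV_u / ΔV_c = Sy / S = 0.023 / 3.8 × 10^-5 = 605.3

ΔV_u / ΔV_c ≈ 605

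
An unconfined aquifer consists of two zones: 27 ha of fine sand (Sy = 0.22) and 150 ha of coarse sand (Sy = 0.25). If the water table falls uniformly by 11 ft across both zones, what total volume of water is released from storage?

A₁ = 27 ha = 2.7 × 10^5 m²; A₂ = 150 ha = 1.5 × 10^6 m²
Δh = 11 ft = 3.353 m
ΔV₁ = 0.22 × 2.7 × 10^5 × 3.353 = 1.992 × 10^5 m³
ΔV₂ = 0.25 × 1.5 × 10^6 × 3.353 = 1.257 × 10^6 m³
ΔV = ΔV₁ + ΔV₂ = 1.456 × 10^6 m³

ΔV ≈ 1.46 × 10^6 m³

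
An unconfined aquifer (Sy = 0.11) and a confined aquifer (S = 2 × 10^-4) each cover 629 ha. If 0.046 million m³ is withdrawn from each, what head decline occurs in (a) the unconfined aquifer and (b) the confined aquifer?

A = 629 ha = 6.29 × 10^6 m²
ΔV = 0.046 million m³ = 46000 m³
Unconfined: Δh_u = ΔV/(Sy·A) = 46000/(0.11 × 6.29 × 10^6) = 0.06648 m
Confined: Δh_c = ΔV/(S·A) = 46000/(2 × 10^-4 × 6.29 × 10^6) = 36.57 m

Δh_u ≈ 0.0665 m; Δh_c ≈ 36.6 m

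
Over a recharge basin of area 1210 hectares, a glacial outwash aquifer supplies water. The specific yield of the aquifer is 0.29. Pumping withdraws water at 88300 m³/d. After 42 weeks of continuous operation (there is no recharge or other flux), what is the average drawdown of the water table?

A = 1210 hectares = 1.21 × 10^7 m²
t = 42 weeks = 294 d
ΔV = Q × t = 88300 m³/d × 294 d = 2.596 × 10^7 m³
Δh = ΔV / (Sy × A) = 2.596 × 10^7 / (0.29 × 1.21 × 10^7) = 7.398 m

Δh ≈ 7.4 m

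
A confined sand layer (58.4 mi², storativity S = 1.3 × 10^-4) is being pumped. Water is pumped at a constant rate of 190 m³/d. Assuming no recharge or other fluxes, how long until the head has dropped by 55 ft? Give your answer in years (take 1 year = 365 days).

t ≈ 4.75 years

A = 58.4 mi² = 1.513 × 10^8 m²
Δh = 55 ft = 16.76 m
ΔV = S × A × Δh = 1.3 × 10^-4 × 1.513 × 10^8 × 16.76 = 3.296 × 10^5 m³
t = ΔV / Q = 3.296 × 10^5 m³ / 190 m³/d = 1735 d
t = 1735 d ≈ 4.753 years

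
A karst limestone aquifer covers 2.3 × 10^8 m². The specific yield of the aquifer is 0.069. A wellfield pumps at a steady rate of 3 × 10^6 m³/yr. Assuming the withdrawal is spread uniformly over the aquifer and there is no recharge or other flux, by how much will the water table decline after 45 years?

Q = 3 × 10^6 m³/yr = 8219 m³/d
t = 45 years = 16420 d
ΔV = Q × t = 8219 m³/d × 16420 d = 1.35 × 10^8 m³
Δh = ΔV / (Sy × A) = 1.35 × 10^8 / (0.069 × 2.3 × 10^8) = 8.507 m

Δh ≈ 8.51 m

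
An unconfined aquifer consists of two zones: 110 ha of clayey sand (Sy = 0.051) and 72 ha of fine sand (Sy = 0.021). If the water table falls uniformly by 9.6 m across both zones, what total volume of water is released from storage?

ΔV ≈ 6.84 × 10^5 m³

A₁ = 110 ha = 1.1 × 10^6 m²; A₂ = 72 ha = 7.2 × 10^5 m²
ΔV₁ = 0.051 × 1.1 × 10^6 × 9.6 = 5.386 × 10^5 m³
ΔV₂ = 0.021 × 7.2 × 10^5 × 9.6 = 1.452 × 10^5 m³
ΔV = ΔV₁ + ΔV₂ = 6.837 × 10^5 m³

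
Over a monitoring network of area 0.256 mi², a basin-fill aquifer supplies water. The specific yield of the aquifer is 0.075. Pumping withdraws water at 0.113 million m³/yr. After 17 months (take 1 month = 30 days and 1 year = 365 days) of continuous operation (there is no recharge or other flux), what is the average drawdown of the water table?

A = 0.256 mi² = 6.63 × 10^5 m²
Q = 0.113 million m³/yr = 309.6 m³/d
t = 17 months = 510 d
ΔV = Q × t = 309.6 m³/d × 510 d = 1.579 × 10^5 m³
Δh = ΔV / (Sy × A) = 1.579 × 10^5 / (0.075 × 6.63 × 10^5) = 3.175 m

Δh ≈ 3.18 m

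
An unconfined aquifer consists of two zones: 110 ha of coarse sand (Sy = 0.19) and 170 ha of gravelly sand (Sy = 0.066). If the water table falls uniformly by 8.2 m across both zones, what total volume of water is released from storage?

ΔV ≈ 2.63 × 10^6 m³

A₁ = 110 ha = 1.1 × 10^6 m²; A₂ = 170 ha = 1.7 × 10^6 m²
ΔV₁ = 0.19 × 1.1 × 10^6 × 8.2 = 1.714 × 10^6 m³
ΔV₂ = 0.066 × 1.7 × 10^6 × 8.2 = 9.2 × 10^5 m³
ΔV = ΔV₁ + ΔV₂ = 2.634 × 10^6 m³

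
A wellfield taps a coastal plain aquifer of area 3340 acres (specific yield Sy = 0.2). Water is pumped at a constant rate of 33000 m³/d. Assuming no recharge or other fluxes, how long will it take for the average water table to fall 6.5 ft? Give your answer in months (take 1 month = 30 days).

t ≈ 5.41 months

A = 3340 acres = 1.352 × 10^7 m²
Δh = 6.5 ft = 1.981 m
ΔV = Sy × A × Δh = 0.2 × 1.352 × 10^7 × 1.981 = 5.356 × 10^6 m³
t = ΔV / Q = 5.356 × 10^6 m³ / 33000 m³/d = 162.3 d
t = 162.3 d ≈ 5.41 months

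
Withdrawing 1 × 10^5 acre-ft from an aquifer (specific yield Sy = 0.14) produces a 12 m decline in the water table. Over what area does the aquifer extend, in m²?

A ≈ 7.34 × 10^7 m²

ΔV = 1 × 10^5 acre-ft = 1.233 × 10^8 m³
A = ΔV / (Sy × Δh) = 1.233 × 10^8 / (0.14 × 12) = 7.342 × 10^7 m²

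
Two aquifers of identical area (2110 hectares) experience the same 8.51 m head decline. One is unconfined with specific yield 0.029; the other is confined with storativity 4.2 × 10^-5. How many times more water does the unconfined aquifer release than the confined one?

ΔV_u / ΔV_c ≈ 690

A = 2110 hectares = 2.11 × 10^7 m²
Unconfined: ΔV_u = Sy × A × Δh = 0.029 × 2.11 × 10^7 × 8.51 = 5.207 × 10^6 m³
Confined: ΔV_c = S × A × Δh = 4.2 × 10^-5 × 2.11 × 10^7 × 8.51 = 7542 m³
Ratio = ΔV_u / ΔV_c = Sy / S = 0.029 / 4.2 × 10^-5 = 690.5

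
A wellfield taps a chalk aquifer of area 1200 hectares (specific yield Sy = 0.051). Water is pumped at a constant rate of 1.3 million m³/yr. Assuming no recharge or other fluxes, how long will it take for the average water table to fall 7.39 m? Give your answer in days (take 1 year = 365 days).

A = 1200 hectares = 1.2 × 10^7 m²
ΔV = Sy × A × Δh = 0.051 × 1.2 × 10^7 × 7.39 = 4.523 × 10^6 m³
Q = 1.3 million m³/yr = 3562 m³/d
t = ΔV / Q = 4.523 × 10^6 m³ / 3562 m³/d = 1270 d

t ≈ 1270 days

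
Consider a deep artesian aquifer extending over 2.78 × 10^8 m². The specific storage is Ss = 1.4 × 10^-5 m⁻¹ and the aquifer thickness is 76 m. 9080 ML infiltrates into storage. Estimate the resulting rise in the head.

Δh ≈ 30.7 m

S = Ss × b = 1.4 × 10^-5 m⁻¹ × 76 m = 1.064 × 10^-3
ΔV = 9080 ML = 9.08 × 10^6 m³
Δh = ΔV / (S × A) = 9.08 × 10^6 m³ / (0.001064 × 2.78 × 10^8 m²) = 30.7 m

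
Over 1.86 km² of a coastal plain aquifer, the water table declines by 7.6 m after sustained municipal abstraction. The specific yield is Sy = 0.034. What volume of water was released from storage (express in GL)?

ΔV ≈ 0.481 GL

A = 1.86 km² = 1.86 × 10^6 m²
ΔV = Sy × A × Δh = 0.034 × 1.86 × 10^6 m² × 7.6 m = 4.806 × 10^5 m³
ΔV = 4.806 × 10^5 m³ = 0.4806 GL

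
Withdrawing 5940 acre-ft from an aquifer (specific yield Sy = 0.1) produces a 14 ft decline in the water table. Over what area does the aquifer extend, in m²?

A ≈ 1.72 × 10^7 m²

Δh = 14 ft = 4.267 m
ΔV = 5940 acre-ft = 7.327 × 10^6 m³
A = ΔV / (Sy × Δh) = 7.327 × 10^6 / (0.1 × 4.267) = 1.717 × 10^7 m²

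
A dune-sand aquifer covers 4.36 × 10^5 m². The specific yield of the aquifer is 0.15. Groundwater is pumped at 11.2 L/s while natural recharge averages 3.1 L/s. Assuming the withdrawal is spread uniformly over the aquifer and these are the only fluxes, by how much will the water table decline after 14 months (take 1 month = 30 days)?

Δh ≈ 4.49 m

Net abstraction = 11.2 − 3.1 = 8.1 L/s
Q_net = 8.1 L/s = 699.8 m³/d
t = 14 months = 420 d
ΔV = Q × t = 699.8 m³/d × 420 d = 2.939 × 10^5 m³
Δh = ΔV / (Sy × A) = 2.939 × 10^5 / (0.15 × 4.36 × 10^5) = 4.494 m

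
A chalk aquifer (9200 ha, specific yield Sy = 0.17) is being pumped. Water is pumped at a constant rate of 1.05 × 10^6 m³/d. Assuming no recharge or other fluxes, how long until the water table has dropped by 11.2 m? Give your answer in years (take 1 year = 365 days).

A = 9200 ha = 9.2 × 10^7 m²
ΔV = Sy × A × Δh = 0.17 × 9.2 × 10^7 × 11.2 = 1.752 × 10^8 m³
t = ΔV / Q = 1.752 × 10^8 m³ / 1.05 × 10^6 m³/d = 166.8 d
t = 166.8 d ≈ 0.4571 years

t ≈ 0.457 years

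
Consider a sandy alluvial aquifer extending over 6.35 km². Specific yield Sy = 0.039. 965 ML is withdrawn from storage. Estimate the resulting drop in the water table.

A = 6.35 km² = 6.35 × 10^6 m²
ΔV = 965 ML = 9.65 × 10^5 m³
Δh = ΔV / (Sy × A) = 9.65 × 10^5 m³ / (0.039 × 6.35 × 10^6 m²) = 3.897 m

Δh ≈ 3.9 m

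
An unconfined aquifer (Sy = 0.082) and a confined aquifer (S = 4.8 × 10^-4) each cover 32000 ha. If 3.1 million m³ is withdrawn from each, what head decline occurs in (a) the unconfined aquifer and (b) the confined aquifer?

Δh_u ≈ 0.118 m; Δh_c ≈ 20.2 m

A = 32000 ha = 3.2 × 10^8 m²
ΔV = 3.1 million m³ = 3.1 × 10^6 m³
Unconfined: Δh_u = ΔV/(Sy·A) = 3.1 × 10^6/(0.082 × 3.2 × 10^8) = 0.1181 m
Confined: Δh_c = ΔV/(S·A) = 3.1 × 10^6/(4.8 × 10^-4 × 3.2 × 10^8) = 20.18 m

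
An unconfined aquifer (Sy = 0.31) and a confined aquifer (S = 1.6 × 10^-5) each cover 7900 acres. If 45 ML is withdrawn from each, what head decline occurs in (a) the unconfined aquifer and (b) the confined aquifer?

A = 7900 acres = 3.197 × 10^7 m²
ΔV = 45 ML = 45000 m³
Unconfined: Δh_u = ΔV/(Sy·A) = 45000/(0.31 × 3.197 × 10^7) = 0.004541 m
Confined: Δh_c = ΔV/(S·A) = 45000/(1.6 × 10^-5 × 3.197 × 10^7) = 87.97 m

Δh_u ≈ 0.00454 m; Δh_c ≈ 88 m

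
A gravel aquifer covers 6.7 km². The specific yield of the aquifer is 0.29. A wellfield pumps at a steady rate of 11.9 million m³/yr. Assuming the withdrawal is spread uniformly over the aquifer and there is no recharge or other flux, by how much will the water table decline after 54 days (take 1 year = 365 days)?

Δh ≈ 0.906 m

A = 6.7 km² = 6.7 × 10^6 m²
Q = 11.9 million m³/yr = 32600 m³/d
ΔV = Q × t = 32600 m³/d × 54 d = 1.761 × 10^6 m³
Δh = ΔV / (Sy × A) = 1.761 × 10^6 / (0.29 × 6.7 × 10^6) = 0.9061 m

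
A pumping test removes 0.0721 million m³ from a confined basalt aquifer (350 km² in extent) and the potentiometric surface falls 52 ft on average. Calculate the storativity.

S ≈ 1.3 × 10^-5

A = 350 km² = 3.5 × 10^8 m²
Δh = 52 ft = 15.85 m
ΔV = 0.0721 million m³ = 72100 m³
S = ΔV / (A × Δh) = 72100 m³ / (3.5 × 10^8 m² × 15.85 m) = 1.3 × 10^-5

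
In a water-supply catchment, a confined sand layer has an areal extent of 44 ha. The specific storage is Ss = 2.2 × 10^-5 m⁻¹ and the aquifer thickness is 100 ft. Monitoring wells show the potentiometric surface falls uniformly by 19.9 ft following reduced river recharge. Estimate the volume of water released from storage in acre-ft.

b = 100 ft = 30.48 m
S = Ss × b = 2.2 × 10^-5 m⁻¹ × 30.48 m = 6.706 × 10^-4
A = 44 ha = 4.4 × 10^5 m²
Δh = 19.9 ft = 6.066 m
ΔV = S × A × Δh = 6.706 × 10^-4 × 4.4 × 10^5 m² × 6.066 m = 1790 m³
ΔV = 1790 m³ = 1.451 acre-ft

ΔV ≈ 1.45 acre-ft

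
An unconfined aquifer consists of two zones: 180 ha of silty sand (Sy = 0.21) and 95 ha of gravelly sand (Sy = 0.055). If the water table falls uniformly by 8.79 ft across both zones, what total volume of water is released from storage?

A₁ = 180 ha = 1.8 × 10^6 m²; A₂ = 95 ha = 9.5 × 10^5 m²
Δh = 8.79 ft = 2.679 m
ΔV₁ = 0.21 × 1.8 × 10^6 × 2.679 = 1.013 × 10^6 m³
ΔV₂ = 0.055 × 9.5 × 10^5 × 2.679 = 1.4 × 10^5 m³
ΔV = ΔV₁ + ΔV₂ = 1.153 × 10^6 m³

ΔV ≈ 1.15 × 10^6 m³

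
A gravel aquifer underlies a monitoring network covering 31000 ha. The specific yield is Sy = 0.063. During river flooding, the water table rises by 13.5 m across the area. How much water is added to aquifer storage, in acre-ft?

A = 31000 ha = 3.1 × 10^8 m²
ΔV = Sy × A × Δh = 0.063 × 3.1 × 10^8 m² × 13.5 m = 2.637 × 10^8 m³
ΔV = 2.637 × 10^8 m³ = 2.137 × 10^5 acre-ft

ΔV ≈ 2.14 × 10^5 acre-ft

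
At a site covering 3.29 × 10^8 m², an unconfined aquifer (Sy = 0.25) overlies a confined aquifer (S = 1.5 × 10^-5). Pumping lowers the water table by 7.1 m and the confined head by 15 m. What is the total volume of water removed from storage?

ΔV ≈ 5.84 × 10^8 m³

Unconfined: ΔV_u = Sy × A × Δh_u = 0.25 × 3.29 × 10^8 × 7.1 = 5.84 × 10^8 m³
Confined: ΔV_c = S × A × Δh_c = 1.5 × 10^-5 × 3.29 × 10^8 × 15 = 74020 m³
Total ΔV = 5.84 × 10^8 + 74020 = 5.84 × 10^8 m³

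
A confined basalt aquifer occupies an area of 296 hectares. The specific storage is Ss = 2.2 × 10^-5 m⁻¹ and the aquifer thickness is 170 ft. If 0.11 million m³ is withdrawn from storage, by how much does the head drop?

Δh ≈ 32.6 m

b = 170 ft = 51.82 m
S = Ss × b = 2.2 × 10^-5 m⁻¹ × 51.82 m = 1.14 × 10^-3
A = 296 hectares = 2.96 × 10^6 m²
ΔV = 0.11 million m³ = 1.1 × 10^5 m³
Δh = ΔV / (S × A) = 1.1 × 10^5 m³ / (0.00114 × 2.96 × 10^6 m²) = 32.6 m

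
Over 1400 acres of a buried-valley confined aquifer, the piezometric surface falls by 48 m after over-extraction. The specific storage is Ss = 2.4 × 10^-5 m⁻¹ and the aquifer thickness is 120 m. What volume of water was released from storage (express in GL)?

S = Ss × b = 2.4 × 10^-5 m⁻¹ × 120 m = 2.88 × 10^-3
A = 1400 acres = 5.666 × 10^6 m²
ΔV = S × A × Δh = 0.00288 × 5.666 × 10^6 m² × 48 m = 7.832 × 10^5 m³
ΔV = 7.832 × 10^5 m³ = 0.7832 GL

ΔV ≈ 0.783 GL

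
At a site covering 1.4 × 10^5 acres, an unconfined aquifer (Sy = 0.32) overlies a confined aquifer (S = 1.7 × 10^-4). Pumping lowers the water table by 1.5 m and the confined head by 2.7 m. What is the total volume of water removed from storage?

A = 1.4 × 10^5 acres = 5.666 × 10^8 m²
Unconfined: ΔV_u = Sy × A × Δh_u = 0.32 × 5.666 × 10^8 × 1.5 = 2.719 × 10^8 m³
Confined: ΔV_c = S × A × Δh_c = 1.7 × 10^-4 × 5.666 × 10^8 × 2.7 = 2.601 × 10^5 m³
Total ΔV = 2.719 × 10^8 + 2.601 × 10^5 = 2.722 × 10^8 m³

ΔV ≈ 2.72 × 10^8 m³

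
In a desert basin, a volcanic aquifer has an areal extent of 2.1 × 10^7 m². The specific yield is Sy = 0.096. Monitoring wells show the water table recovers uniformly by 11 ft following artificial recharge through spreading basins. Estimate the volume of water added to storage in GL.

ΔV ≈ 6.76 GL

Δh = 11 ft = 3.353 m
ΔV = Sy × A × Δh = 0.096 × 2.1 × 10^7 m² × 3.353 m = 6.759 × 10^6 m³
ΔV = 6.759 × 10^6 m³ = 6.759 GL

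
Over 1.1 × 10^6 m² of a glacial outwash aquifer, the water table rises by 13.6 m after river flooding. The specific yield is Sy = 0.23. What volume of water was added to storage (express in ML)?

ΔV = Sy × A × Δh = 0.23 × 1.1 × 10^6 m² × 13.6 m = 3.441 × 10^6 m³
ΔV = 3.441 × 10^6 m³ = 3441 ML

ΔV ≈ 3440 ML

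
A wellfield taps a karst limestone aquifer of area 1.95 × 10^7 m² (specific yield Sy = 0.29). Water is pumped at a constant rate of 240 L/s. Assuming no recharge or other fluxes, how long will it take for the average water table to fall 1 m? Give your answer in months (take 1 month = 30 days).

t ≈ 9.09 months

ΔV = Sy × A × Δh = 0.29 × 1.95 × 10^7 × 1 = 5.655 × 10^6 m³
Q = 240 L/s = 20740 m³/d
t = ΔV / Q = 5.655 × 10^6 m³ / 20740 m³/d = 272.7 d
t = 272.7 d ≈ 9.09 months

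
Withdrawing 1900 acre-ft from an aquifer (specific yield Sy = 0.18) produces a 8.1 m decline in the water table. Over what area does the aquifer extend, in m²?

A ≈ 1.61 × 10^6 m²

ΔV = 1900 acre-ft = 2.344 × 10^6 m³
A = ΔV / (Sy × Δh) = 2.344 × 10^6 / (0.18 × 8.1) = 1.607 × 10^6 m²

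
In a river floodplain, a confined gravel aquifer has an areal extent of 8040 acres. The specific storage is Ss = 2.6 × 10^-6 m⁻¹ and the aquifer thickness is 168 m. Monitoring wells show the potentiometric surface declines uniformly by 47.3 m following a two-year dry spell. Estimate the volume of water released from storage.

S = Ss × b = 2.6 × 10^-6 m⁻¹ × 168 m = 4.368 × 10^-4
A = 8040 acres = 3.254 × 10^7 m²
ΔV = S × A × Δh = 4.368 × 10^-4 × 3.254 × 10^7 m² × 47.3 m = 6.722 × 10^5 m³

ΔV ≈ 6.72 × 10^5 m³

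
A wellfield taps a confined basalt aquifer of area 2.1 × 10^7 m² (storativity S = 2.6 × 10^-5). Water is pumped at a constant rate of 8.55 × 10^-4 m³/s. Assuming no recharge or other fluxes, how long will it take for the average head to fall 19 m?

t ≈ 140 days

ΔV = S × A × Δh = 2.6 × 10^-5 × 2.1 × 10^7 × 19 = 10370 m³
Q = 8.55 × 10^-4 m³/s = 73.87 m³/d
t = ΔV / Q = 10370 m³ / 73.87 m³/d = 140.4 d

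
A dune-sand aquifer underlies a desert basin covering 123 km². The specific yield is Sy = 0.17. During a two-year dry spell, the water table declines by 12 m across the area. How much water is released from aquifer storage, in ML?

ΔV ≈ 2.51 × 10^5 ML

A = 123 km² = 1.23 × 10^8 m²
ΔV = Sy × A × Δh = 0.17 × 1.23 × 10^8 m² × 12 m = 2.509 × 10^8 m³
ΔV = 2.509 × 10^8 m³ = 2.509 × 10^5 ML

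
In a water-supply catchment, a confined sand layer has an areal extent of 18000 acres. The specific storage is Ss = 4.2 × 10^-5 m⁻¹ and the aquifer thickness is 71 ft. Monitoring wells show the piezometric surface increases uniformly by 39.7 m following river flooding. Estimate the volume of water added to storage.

ΔV ≈ 2.63 × 10^6 m³

b = 71 ft = 21.64 m
S = Ss × b = 4.2 × 10^-5 m⁻¹ × 21.64 m = 9.089 × 10^-4
A = 18000 acres = 7.284 × 10^7 m²
ΔV = S × A × Δh = 9.089 × 10^-4 × 7.284 × 10^7 m² × 39.7 m = 2.628 × 10^6 m³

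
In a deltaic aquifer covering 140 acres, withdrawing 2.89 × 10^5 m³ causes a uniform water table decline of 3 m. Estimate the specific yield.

A = 140 acres = 5.666 × 10^5 m²
Sy = ΔV / (A × Δh) = 2.89 × 10^5 m³ / (5.666 × 10^5 m² × 3 m) = 0.17

Sy ≈ 0.17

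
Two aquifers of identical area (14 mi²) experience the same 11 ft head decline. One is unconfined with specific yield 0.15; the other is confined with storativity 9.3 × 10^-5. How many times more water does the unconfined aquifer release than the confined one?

A = 14 mi² = 3.626 × 10^7 m²
Δh = 11 ft = 3.353 m
Unconfined: ΔV_u = Sy × A × Δh = 0.15 × 3.626 × 10^7 × 3.353 = 1.824 × 10^7 m³
Confined: ΔV_c = S × A × Δh = 9.3 × 10^-5 × 3.626 × 10^7 × 3.353 = 11310 m³
Ratio = ΔV_u / ΔV_c = Sy / S = 0.15 / 9.3 × 10^-5 = 1613

ΔV_u / ΔV_c ≈ 1610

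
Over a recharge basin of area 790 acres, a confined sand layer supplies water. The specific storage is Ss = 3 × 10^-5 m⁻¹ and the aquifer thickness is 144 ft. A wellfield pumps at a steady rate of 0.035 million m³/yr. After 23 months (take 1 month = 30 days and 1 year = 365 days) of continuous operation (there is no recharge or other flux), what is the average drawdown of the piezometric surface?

Δh ≈ 15.7 m

b = 144 ft = 43.89 m
S = Ss × b = 3 × 10^-5 m⁻¹ × 43.89 m = 1.317 × 10^-3
A = 790 acres = 3.197 × 10^6 m²
Q = 0.035 million m³/yr = 95.89 m³/d
t = 23 months = 690 d
ΔV = Q × t = 95.89 m³/d × 690 d = 66160 m³
Δh = ΔV / (S × A) = 66160 / (0.001317 × 3.197 × 10^6) = 15.72 m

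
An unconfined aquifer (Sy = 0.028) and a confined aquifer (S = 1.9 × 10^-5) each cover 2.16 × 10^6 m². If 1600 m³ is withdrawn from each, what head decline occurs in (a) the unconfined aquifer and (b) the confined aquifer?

Unconfined: Δh_u = ΔV/(Sy·A) = 1600/(0.028 × 2.16 × 10^6) = 0.02646 m
Confined: Δh_c = ΔV/(S·A) = 1600/(1.9 × 10^-5 × 2.16 × 10^6) = 38.99 m

Δh_u ≈ 0.0265 m; Δh_c ≈ 39 m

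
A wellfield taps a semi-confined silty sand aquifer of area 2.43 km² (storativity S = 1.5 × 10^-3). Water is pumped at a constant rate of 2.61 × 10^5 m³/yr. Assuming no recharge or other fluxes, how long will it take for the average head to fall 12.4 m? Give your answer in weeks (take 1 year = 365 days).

A = 2.43 km² = 2.43 × 10^6 m²
ΔV = S × A × Δh = 0.0015 × 2.43 × 10^6 × 12.4 = 45200 m³
Q = 2.61 × 10^5 m³/yr = 715.1 m³/d
t = ΔV / Q = 45200 m³ / 715.1 m³/d = 63.21 d
t = 63.21 d ≈ 9.03 weeks

t ≈ 9.03 weeks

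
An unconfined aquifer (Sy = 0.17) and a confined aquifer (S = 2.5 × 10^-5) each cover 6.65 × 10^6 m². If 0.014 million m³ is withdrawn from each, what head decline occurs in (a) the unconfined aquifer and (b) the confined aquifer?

ΔV = 0.014 million m³ = 14000 m³
Unconfined: Δh_u = ΔV/(Sy·A) = 14000/(0.17 × 6.65 × 10^6) = 0.01238 m
Confined: Δh_c = ΔV/(S·A) = 14000/(2.5 × 10^-5 × 6.65 × 10^6) = 84.21 m

Δh_u ≈ 0.0124 m; Δh_c ≈ 84.2 m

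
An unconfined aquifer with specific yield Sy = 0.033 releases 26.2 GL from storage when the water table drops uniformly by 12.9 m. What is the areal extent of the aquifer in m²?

A ≈ 6.15 × 10^7 m²

ΔV = 26.2 GL = 2.62 × 10^7 m³
A = ΔV / (Sy × Δh) = 2.62 × 10^7 / (0.033 × 12.9) = 6.155 × 10^7 m²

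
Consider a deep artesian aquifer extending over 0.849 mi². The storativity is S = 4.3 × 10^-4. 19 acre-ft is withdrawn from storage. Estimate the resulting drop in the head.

A = 0.849 mi² = 2.199 × 10^6 m²
ΔV = 19 acre-ft = 23440 m³
Δh = ΔV / (S × A) = 23440 m³ / (4.3 × 10^-4 × 2.199 × 10^6 m²) = 24.79 m

Δh ≈ 24.8 m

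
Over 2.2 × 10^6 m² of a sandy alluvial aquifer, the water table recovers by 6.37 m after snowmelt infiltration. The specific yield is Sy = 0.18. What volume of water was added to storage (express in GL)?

ΔV = Sy × A × Δh = 0.18 × 2.2 × 10^6 m² × 6.37 m = 2.523 × 10^6 m³
ΔV = 2.523 × 10^6 m³ = 2.523 GL

ΔV ≈ 2.52 GL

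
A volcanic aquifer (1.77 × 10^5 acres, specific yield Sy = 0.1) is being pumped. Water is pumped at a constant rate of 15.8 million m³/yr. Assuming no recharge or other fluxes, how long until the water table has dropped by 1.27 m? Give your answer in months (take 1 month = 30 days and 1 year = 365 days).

A = 1.77 × 10^5 acres = 7.163 × 10^8 m²
ΔV = Sy × A × Δh = 0.1 × 7.163 × 10^8 × 1.27 = 9.097 × 10^7 m³
Q = 15.8 million m³/yr = 43290 m³/d
t = ΔV / Q = 9.097 × 10^7 m³ / 43290 m³/d = 2102 d
t = 2102 d ≈ 70.05 months

t ≈ 70.1 months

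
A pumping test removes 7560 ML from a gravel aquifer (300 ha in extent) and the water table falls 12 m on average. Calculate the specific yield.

Sy ≈ 0.21

A = 300 ha = 3 × 10^6 m²
ΔV = 7560 ML = 7.56 × 10^6 m³
Sy = ΔV / (A × Δh) = 7.56 × 10^6 m³ / (3 × 10^6 m² × 12 m) = 0.21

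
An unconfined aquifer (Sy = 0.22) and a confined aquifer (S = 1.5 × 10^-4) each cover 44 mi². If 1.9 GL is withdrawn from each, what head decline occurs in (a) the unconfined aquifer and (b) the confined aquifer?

Δh_u ≈ 0.0758 m; Δh_c ≈ 111 m

A = 44 mi² = 1.14 × 10^8 m²
ΔV = 1.9 GL = 1.9 × 10^6 m³
Unconfined: Δh_u = ΔV/(Sy·A) = 1.9 × 10^6/(0.22 × 1.14 × 10^8) = 0.07578 m
Confined: Δh_c = ΔV/(S·A) = 1.9 × 10^6/(1.5 × 10^-4 × 1.14 × 10^8) = 111.2 m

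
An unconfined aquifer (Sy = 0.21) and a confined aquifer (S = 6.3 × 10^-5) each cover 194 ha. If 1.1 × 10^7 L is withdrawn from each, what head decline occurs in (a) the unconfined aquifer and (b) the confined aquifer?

A = 194 ha = 1.94 × 10^6 m²
ΔV = 1.1 × 10^7 L = 11000 m³
Unconfined: Δh_u = ΔV/(Sy·A) = 11000/(0.21 × 1.94 × 10^6) = 0.027 m
Confined: Δh_c = ΔV/(S·A) = 11000/(6.3 × 10^-5 × 1.94 × 10^6) = 90 m

Δh_u ≈ 0.027 m; Δh_c ≈ 90 m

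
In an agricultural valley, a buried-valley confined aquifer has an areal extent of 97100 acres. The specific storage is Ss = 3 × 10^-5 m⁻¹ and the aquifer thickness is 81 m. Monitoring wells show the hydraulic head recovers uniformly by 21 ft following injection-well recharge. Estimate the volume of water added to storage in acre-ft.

S = Ss × b = 3 × 10^-5 m⁻¹ × 81 m = 2.43 × 10^-3
A = 97100 acres = 3.929 × 10^8 m²
Δh = 21 ft = 6.401 m
ΔV = S × A × Δh = 0.00243 × 3.929 × 10^8 m² × 6.401 m = 6.112 × 10^6 m³
ΔV = 6.112 × 10^6 m³ = 4955 acre-ft

ΔV ≈ 4960 acre-ft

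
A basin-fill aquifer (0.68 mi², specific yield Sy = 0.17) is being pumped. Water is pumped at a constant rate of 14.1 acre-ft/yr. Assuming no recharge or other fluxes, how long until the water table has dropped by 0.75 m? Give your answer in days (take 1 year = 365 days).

A = 0.68 mi² = 1.761 × 10^6 m²
ΔV = Sy × A × Δh = 0.17 × 1.761 × 10^6 × 0.75 = 2.246 × 10^5 m³
Q = 14.1 acre-ft/yr = 47.65 m³/d
t = ΔV / Q = 2.246 × 10^5 m³ / 47.65 m³/d = 4713 d

t ≈ 4710 days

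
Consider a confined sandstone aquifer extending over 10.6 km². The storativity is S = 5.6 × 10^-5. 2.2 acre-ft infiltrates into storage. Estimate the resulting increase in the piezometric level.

A = 10.6 km² = 1.06 × 10^7 m²
ΔV = 2.2 acre-ft = 2714 m³
Δh = ΔV / (S × A) = 2714 m³ / (5.6 × 10^-5 × 1.06 × 10^7 m²) = 4.572 m

Δh ≈ 4.57 m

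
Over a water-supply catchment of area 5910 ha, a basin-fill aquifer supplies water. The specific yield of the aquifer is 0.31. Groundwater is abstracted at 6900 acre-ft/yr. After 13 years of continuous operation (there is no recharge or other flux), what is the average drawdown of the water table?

Δh ≈ 6.04 m

A = 5910 ha = 5.91 × 10^7 m²
Q = 6900 acre-ft/yr = 23320 m³/d
t = 13 years = 4745 d
ΔV = Q × t = 23320 m³/d × 4745 d = 1.106 × 10^8 m³
Δh = ΔV / (Sy × A) = 1.106 × 10^8 / (0.31 × 5.91 × 10^7) = 6.039 m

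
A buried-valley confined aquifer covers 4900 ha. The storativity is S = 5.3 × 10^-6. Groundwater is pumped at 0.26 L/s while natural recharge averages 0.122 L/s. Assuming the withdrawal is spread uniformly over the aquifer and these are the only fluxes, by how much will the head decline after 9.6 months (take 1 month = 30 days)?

A = 4900 ha = 4.9 × 10^7 m²
Net abstraction = 0.26 − 0.122 = 0.138 L/s
Q_net = 0.138 L/s = 11.92 m³/d
t = 9.6 months = 288 d
ΔV = Q × t = 11.92 m³/d × 288 d = 3434 m³
Δh = ΔV / (S × A) = 3434 / (5.3 × 10^-6 × 4.9 × 10^7) = 13.22 m

Δh ≈ 13.2 m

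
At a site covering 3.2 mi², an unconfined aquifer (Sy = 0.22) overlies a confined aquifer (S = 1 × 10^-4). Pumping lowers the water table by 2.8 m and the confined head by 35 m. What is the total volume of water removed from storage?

A = 3.2 mi² = 8.288 × 10^6 m²
Unconfined: ΔV_u = Sy × A × Δh_u = 0.22 × 8.288 × 10^6 × 2.8 = 5.105 × 10^6 m³
Confined: ΔV_c = S × A × Δh_c = 1 × 10^-4 × 8.288 × 10^6 × 35 = 29010 m³
Total ΔV = 5.105 × 10^6 + 29010 = 5.134 × 10^6 m³

ΔV ≈ 5.13 × 10^6 m³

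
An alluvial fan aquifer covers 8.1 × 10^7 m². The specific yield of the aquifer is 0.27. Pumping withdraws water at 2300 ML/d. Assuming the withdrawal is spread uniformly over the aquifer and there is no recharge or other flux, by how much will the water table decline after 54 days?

Q = 2300 ML/d = 2.3 × 10^6 m³/d
ΔV = Q × t = 2.3 × 10^6 m³/d × 54 d = 1.242 × 10^8 m³
Δh = ΔV / (Sy × A) = 1.242 × 10^8 / (0.27 × 8.1 × 10^7) = 5.679 m

Δh ≈ 5.68 m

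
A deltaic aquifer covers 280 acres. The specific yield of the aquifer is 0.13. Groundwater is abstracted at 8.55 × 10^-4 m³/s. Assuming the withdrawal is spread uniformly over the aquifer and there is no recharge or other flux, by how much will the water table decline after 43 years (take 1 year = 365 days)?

A = 280 acres = 1.133 × 10^6 m²
Q = 8.55 × 10^-4 m³/s = 73.87 m³/d
t = 43 years = 15700 d
ΔV = Q × t = 73.87 m³/d × 15700 d = 1.159 × 10^6 m³
Δh = ΔV / (Sy × A) = 1.159 × 10^6 / (0.13 × 1.133 × 10^6) = 7.871 m

Δh ≈ 7.87 m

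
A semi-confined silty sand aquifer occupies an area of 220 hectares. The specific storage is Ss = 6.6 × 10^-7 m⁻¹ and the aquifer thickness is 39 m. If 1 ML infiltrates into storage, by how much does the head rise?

S = Ss × b = 6.6 × 10^-7 m⁻¹ × 39 m = 2.574 × 10^-5
A = 220 hectares = 2.2 × 10^6 m²
ΔV = 1 ML = 1000 m³
Δh = ΔV / (S × A) = 1000 m³ / (2.574 × 10^-5 × 2.2 × 10^6 m²) = 17.66 m

Δh ≈ 17.7 m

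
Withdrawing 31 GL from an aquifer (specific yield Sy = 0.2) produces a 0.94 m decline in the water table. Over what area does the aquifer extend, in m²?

ΔV = 31 GL = 3.1 × 10^7 m³
A = ΔV / (Sy × Δh) = 3.1 × 10^7 / (0.2 × 0.94) = 1.649 × 10^8 m²

A ≈ 1.65 × 10^8 m²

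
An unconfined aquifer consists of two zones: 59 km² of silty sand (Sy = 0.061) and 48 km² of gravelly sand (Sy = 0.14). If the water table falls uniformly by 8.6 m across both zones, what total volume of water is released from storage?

A₁ = 59 km² = 5.9 × 10^7 m²; A₂ = 48 km² = 4.8 × 10^7 m²
ΔV₁ = 0.061 × 5.9 × 10^7 × 8.6 = 3.095 × 10^7 m³
ΔV₂ = 0.14 × 4.8 × 10^7 × 8.6 = 5.779 × 10^7 m³
ΔV = ΔV₁ + ΔV₂ = 8.874 × 10^7 m³

ΔV ≈ 8.87 × 10^7 m³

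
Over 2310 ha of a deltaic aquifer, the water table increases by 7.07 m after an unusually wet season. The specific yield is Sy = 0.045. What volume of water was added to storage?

A = 2310 ha = 2.31 × 10^7 m²
ΔV = Sy × A × Δh = 0.045 × 2.31 × 10^7 m² × 7.07 m = 7.349 × 10^6 m³

ΔV ≈ 7.35 × 10^6 m³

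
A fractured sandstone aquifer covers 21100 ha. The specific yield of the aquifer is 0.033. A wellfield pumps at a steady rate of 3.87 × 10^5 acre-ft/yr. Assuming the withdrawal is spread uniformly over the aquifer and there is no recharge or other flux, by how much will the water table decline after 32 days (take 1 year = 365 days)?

Δh ≈ 6.01 m

A = 21100 ha = 2.11 × 10^8 m²
Q = 3.87 × 10^5 acre-ft/yr = 1.308 × 10^6 m³/d
ΔV = Q × t = 1.308 × 10^6 m³/d × 32 d = 4.185 × 10^7 m³
Δh = ΔV / (Sy × A) = 4.185 × 10^7 / (0.033 × 2.11 × 10^8) = 6.01 m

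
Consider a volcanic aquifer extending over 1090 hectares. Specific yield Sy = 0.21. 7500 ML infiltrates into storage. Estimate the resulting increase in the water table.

Δh ≈ 3.28 m

A = 1090 hectares = 1.09 × 10^7 m²
ΔV = 7500 ML = 7.5 × 10^6 m³
Δh = ΔV / (Sy × A) = 7.5 × 10^6 m³ / (0.21 × 1.09 × 10^7 m²) = 3.277 m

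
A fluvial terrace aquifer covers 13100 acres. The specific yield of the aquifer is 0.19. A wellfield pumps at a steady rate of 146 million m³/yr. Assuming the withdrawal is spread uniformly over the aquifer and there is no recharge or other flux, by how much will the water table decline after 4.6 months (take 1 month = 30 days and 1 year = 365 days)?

Δh ≈ 5.48 m

A = 13100 acres = 5.301 × 10^7 m²
Q = 146 million m³/yr = 4 × 10^5 m³/d
t = 4.6 months = 138 d
ΔV = Q × t = 4 × 10^5 m³/d × 138 d = 5.52 × 10^7 m³
Δh = ΔV / (Sy × A) = 5.52 × 10^7 / (0.19 × 5.301 × 10^7) = 5.48 m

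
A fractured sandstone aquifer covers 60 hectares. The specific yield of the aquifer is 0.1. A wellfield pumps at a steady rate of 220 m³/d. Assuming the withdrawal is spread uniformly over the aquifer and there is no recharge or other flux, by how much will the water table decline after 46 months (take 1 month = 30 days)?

Δh ≈ 5.06 m

A = 60 hectares = 6 × 10^5 m²
t = 46 months = 1380 d
ΔV = Q × t = 220 m³/d × 1380 d = 3.036 × 10^5 m³
Δh = ΔV / (Sy × A) = 3.036 × 10^5 / (0.1 × 6 × 10^5) = 5.06 m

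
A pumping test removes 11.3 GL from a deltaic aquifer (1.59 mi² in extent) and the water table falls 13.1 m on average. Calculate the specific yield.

A = 1.59 mi² = 4.118 × 10^6 m²
ΔV = 11.3 GL = 1.13 × 10^7 m³
Sy = ΔV / (A × Δh) = 1.13 × 10^7 m³ / (4.118 × 10^6 m² × 13.1 m) = 0.2095

Sy ≈ 0.21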